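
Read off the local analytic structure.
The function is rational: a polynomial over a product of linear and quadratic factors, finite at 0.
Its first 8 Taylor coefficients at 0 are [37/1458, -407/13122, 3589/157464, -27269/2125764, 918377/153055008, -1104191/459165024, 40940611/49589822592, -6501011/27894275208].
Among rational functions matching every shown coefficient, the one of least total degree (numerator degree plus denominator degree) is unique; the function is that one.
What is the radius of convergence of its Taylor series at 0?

The radius of convergence is 3.

No rational of total degree below 4 reproduces all 8 coefficients; solving the [0/4] Pade equations on them gives f(ζ) = 37/(18*(ζ**2 + 11*ζ/2 + 9)**2), whose expansion matches every shown term.
Denominator factor (ζ**2 + 11*ζ/2 + 9)^2: discriminant -23/4, complex-conjugate roots (-11/4) + ((1/4)*sqrt(23))*i and (-11/4) - ((1/4)*sqrt(23))*i; poles of order 2, moduli 3 and 3.
The radius of convergence is the smallest modulus among the singular points: 3.


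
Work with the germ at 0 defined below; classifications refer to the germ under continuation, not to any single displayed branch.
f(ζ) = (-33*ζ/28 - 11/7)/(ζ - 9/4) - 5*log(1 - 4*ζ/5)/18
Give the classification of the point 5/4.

The term (-5/18)*log(1 - ζ/(5/4)) has argument 1 - 5/4/(5/4) = 0 at 5/4: a logarithmic (infinitely-sheeted) branch point; the remaining terms are analytic or single-valued there.

The point is a logarithmic branch point.


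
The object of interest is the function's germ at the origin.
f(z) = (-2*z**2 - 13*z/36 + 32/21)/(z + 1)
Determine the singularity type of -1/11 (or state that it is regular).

The point is a regular point.

Denominator factors: z + 1 = 10/11 at z = -1/11 — none vanishes.
So the germ continues analytically to -1/11.


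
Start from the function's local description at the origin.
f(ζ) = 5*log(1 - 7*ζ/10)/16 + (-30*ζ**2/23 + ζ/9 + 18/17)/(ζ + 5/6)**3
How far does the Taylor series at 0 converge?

The radius of convergence is 5/6.

Denominator factor (ζ + 5/6)^3: pole of order 3 at -5/6, modulus 5/6.
Branch term (5/16)*log(1 - ζ/(10/7)): its argument vanishes at ζ = 10/7, a logarithmic branch point, modulus 10/7.
The radius of convergence is the smallest modulus among the singular points: 5/6.


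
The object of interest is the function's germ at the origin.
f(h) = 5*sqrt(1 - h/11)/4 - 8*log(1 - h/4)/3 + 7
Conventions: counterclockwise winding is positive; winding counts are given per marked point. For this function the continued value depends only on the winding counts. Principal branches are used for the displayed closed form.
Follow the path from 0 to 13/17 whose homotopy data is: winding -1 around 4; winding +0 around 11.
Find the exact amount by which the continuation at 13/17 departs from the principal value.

The rational part is single-valued and drops out of the difference; each branch term changes only by its own monodromy.
(5/4)*sqrt(1 - h/(11)): winding +0 is even, the square root returns to the same sheet, contribution 0.
(-8/3)*log(1 - h/(4)): each positive loop around 4 adds 2*pi*i to the log, so winding -1 contributes (-8/3)*(-1)*2*pi*i = (16/3)*pi*i.
Summing the contributions at h = 13/17 gives (16/3)*pi*i.

Continued minus principal equals (16/3)*pi*i.


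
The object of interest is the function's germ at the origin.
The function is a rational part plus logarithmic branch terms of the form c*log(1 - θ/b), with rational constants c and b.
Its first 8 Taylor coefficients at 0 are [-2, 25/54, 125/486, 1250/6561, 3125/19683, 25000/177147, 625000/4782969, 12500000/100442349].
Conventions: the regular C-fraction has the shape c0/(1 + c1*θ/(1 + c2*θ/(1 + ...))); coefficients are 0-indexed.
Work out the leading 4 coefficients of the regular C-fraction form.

The regular C-fraction coefficients are [-2, 25/108, -85/108, -20/153].

Taylor coefficients (read off): a_0 = -2, a_1 = 25/54, a_2 = 125/486, a_3 = 1250/6561.
c0 = a_0 = -2. Peel one level at a time: if S = 1 + c*θ/S' with S'(0) = 1, then c is the θ-coefficient of S and S' = c*θ/(S - 1).
S_1 = c0/f = 1 + (25/108)*θ + (2125/11664)*θ^2 + ...; c1 = 25/108.
S_2 = c1*θ/(S_1 - 1) = 1 + (-85/108)*θ + (-25/243)*θ^2 + ...; c2 = -85/108.
S_3 = c2*θ/(S_2 - 1) = 1 + (-20/153)*θ + ...; c3 = -20/153.


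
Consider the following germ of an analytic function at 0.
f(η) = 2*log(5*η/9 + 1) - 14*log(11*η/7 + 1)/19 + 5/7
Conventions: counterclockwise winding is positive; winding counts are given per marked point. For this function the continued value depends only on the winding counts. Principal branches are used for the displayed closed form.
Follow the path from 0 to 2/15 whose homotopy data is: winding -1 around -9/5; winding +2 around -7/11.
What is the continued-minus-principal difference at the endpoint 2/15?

Continued minus principal equals -(132/19)*pi*i.

The rational part is single-valued and drops out of the difference; each branch term changes only by its own monodromy.
(2)*log(1 - η/(-9/5)): each positive loop around -9/5 adds 2*pi*i to the log, so winding -1 contributes (2)*(-1)*2*pi*i = -(4)*pi*i.
(-14/19)*log(1 - η/(-7/11)): each positive loop around -7/11 adds 2*pi*i to the log, so winding +2 contributes (-14/19)*(2)*2*pi*i = -(56/19)*pi*i.
Summing the contributions at η = 2/15 gives -(132/19)*pi*i.


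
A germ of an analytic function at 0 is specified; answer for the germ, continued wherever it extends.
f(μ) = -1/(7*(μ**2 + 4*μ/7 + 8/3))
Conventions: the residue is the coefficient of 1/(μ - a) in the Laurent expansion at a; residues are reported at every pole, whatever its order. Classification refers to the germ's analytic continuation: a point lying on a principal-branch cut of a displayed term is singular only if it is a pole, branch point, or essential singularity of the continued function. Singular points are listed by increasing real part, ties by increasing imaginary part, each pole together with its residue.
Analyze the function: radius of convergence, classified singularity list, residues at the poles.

Denominator factor (μ**2 + 4*μ/7 + 8/3): discriminant -1520/147, complex-conjugate roots (-2/7) + ((2/21)*sqrt(285))*i and (-2/7) - ((2/21)*sqrt(285))*i; poles of order 1, moduli (2/3)*sqrt(6) and (2/3)*sqrt(6).
The radius of convergence is the smallest modulus among the singular points: (2/3)*sqrt(6).
The factor μ**2 + 4*μ/7 + 8/3 splits as (μ - a)(μ - a') with a = (-2/7) - ((2/21)*sqrt(285))*i, a' = (-2/7) + ((2/21)*sqrt(285))*i. At the order-1 pole a set g(μ) = (μ - a)*f(μ) = [-1/7] / (μ - a').
Simple pole: residue = g(a) at a = (-2/7) - ((2/21)*sqrt(285))*i, which is -((1/380)*sqrt(285))*i.
The factor μ**2 + 4*μ/7 + 8/3 splits as (μ - a)(μ - a') with a = (-2/7) + ((2/21)*sqrt(285))*i, a' = (-2/7) - ((2/21)*sqrt(285))*i. At the order-1 pole a set g(μ) = (μ - a)*f(μ) = [-1/7] / (μ - a').
Simple pole: residue = g(a) at a = (-2/7) + ((2/21)*sqrt(285))*i, which is ((1/380)*sqrt(285))*i.
List the singular points by increasing real part (a conjugate pair: the negative imaginary part first).

Radius of convergence at 0: (2/3)*sqrt(6).
At (-2/7) - ((2/21)*sqrt(285))*i: a pole of order 1; residue -((1/380)*sqrt(285))*i.
At (-2/7) + ((2/21)*sqrt(285))*i: a pole of order 1; residue ((1/380)*sqrt(285))*i.


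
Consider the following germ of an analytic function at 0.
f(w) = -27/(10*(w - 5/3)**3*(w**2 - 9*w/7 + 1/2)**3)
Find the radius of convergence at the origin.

Denominator factor (w**2 - 9*w/7 + 1/2)^3: discriminant -17/49, complex-conjugate roots (9/14) + ((1/14)*sqrt(17))*i and (9/14) - ((1/14)*sqrt(17))*i; poles of order 3, moduli (1/2)*sqrt(2) and (1/2)*sqrt(2).
Denominator factor (w - 5/3)^3: pole of order 3 at 5/3, modulus 5/3.
The radius of convergence is the smallest modulus among the singular points: (1/2)*sqrt(2).

The radius of convergence is (1/2)*sqrt(2).


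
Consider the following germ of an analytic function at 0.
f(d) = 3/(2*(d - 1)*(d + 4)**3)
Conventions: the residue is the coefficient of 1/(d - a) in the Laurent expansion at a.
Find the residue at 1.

At the order-1 pole 1 set g(d) = (d - (1))*f(d) = 3/(2*(d + 4)**3).
Simple pole: residue = g(a) at a = 1, which is 3/250.

The residue is 3/250.


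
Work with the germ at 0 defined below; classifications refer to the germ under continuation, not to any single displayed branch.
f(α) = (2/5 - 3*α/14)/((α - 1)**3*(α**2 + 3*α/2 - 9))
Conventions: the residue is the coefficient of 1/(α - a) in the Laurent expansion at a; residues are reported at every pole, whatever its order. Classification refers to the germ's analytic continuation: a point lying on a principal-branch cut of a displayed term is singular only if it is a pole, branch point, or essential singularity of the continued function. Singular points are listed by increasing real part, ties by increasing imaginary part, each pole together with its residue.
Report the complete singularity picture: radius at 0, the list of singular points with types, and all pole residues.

Radius of convergence at 0: 1.
At -3/4 - (3/4)*sqrt(17): a pole of order 1; residue -3/1183 + (313/301665)*sqrt(17).
At 1: a pole of order 3; residue 6/1183.
At -3/4 + (3/4)*sqrt(17): a pole of order 1; residue -3/1183 - (313/301665)*sqrt(17).


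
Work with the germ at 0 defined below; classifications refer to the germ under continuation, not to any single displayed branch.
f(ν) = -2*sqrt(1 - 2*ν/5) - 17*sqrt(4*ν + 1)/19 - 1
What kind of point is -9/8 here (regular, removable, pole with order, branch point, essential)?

There is no denominator, hence no pole anywhere.
Branch term sqrt(1 - ν/(-1/4)): argument at -9/8 is -7/2, nonzero, so -9/8 is not its branch point (a point on a principal cut is still regular for the continued germ).
Branch term sqrt(1 - ν/(5/2)): argument at -9/8 is 29/20, nonzero, so -9/8 is not its branch point (a point on a principal cut is still regular for the continued germ).
So the germ continues analytically to -9/8.

The point is a regular point.


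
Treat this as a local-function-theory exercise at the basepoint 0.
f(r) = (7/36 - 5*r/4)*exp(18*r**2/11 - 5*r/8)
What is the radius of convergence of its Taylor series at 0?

The radius of convergence is infinite.

The factor exp(18*r**2/11 - 5*r/8) is entire and contributes no finite singular point.
The polynomial part has no poles.
No finite singular points: the Taylor series at 0 converges everywhere.


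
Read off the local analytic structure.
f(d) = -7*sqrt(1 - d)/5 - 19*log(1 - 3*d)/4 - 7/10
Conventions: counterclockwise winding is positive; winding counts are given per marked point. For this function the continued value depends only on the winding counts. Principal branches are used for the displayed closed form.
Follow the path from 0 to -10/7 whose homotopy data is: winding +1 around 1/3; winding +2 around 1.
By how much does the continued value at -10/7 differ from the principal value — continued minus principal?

Continued minus principal equals -(19/2)*pi*i.

The rational part is single-valued and drops out of the difference; each branch term changes only by its own monodromy.
(-7/5)*sqrt(1 - d/(1)): winding +2 is even, the square root returns to the same sheet, contribution 0.
(-19/4)*log(1 - d/(1/3)): each positive loop around 1/3 adds 2*pi*i to the log, so winding +1 contributes (-19/4)*(1)*2*pi*i = -(19/2)*pi*i.
Summing the contributions at d = -10/7 gives -(19/2)*pi*i.


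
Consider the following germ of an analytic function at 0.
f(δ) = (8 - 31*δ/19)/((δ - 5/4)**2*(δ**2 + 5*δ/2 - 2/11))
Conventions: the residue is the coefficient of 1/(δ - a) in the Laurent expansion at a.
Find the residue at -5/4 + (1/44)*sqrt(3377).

The residue is 10933384/11948131 + (77721688/3668076217)*sqrt(3377).

The factor δ**2 + 5*δ/2 - 2/11 splits as (δ - a)(δ - a') with a = -5/4 + (1/44)*sqrt(3377), a' = -5/4 - (1/44)*sqrt(3377). At the order-1 pole a set g(δ) = (δ - a)*f(δ) = [(8 - 31*δ/19)/(δ - 5/4)**2] / (δ - a').
Simple pole: residue = g(a) at a = -5/4 + (1/44)*sqrt(3377), which is 10933384/11948131 + (77721688/3668076217)*sqrt(3377).


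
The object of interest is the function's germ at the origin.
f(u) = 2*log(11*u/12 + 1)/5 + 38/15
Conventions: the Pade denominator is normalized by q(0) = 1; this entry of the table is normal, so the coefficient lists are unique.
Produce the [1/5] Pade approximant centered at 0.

The Pade approximant has numerator coefficients [38/15, 377388913/180016020]; denominator coefficients [1, 16388581/24002136, -1559569/48004272, 21792463/2304205056, -138254963/41475691008, 563195347/553009213440].

Taylor coefficients needed (expand at 0): a_0 = 38/15, a_1 = 11/30, a_2 = -121/720, a_3 = 1331/12960, a_4 = -14641/207360, a_5 = 161051/3110400, a_6 = -1771561/44789760.
Write the denominator as Q(u) = 1 + q1*u + q2*u^2 + q3*u^3 + q4*u^4 + q5*u^5. Requiring Q*f - P = O(u^7) with deg P <= 1 kills the coefficients of u^2..u^6 in Q*f:
  u^2: a_2 + q1*a_1 + q2*a_0 = 0, i.e. -121/720 + (11/30)*q1 + (38/15)*q2 = 0.
  u^3: a_3 + q1*a_2 + q2*a_1 + q3*a_0 = 0, i.e. 1331/12960 + (-121/720)*q1 + (11/30)*q2 + (38/15)*q3 = 0.
  u^4: a_4 + q1*a_3 + q2*a_2 + q3*a_1 + q4*a_0 = 0, i.e. -14641/207360 + (1331/12960)*q1 + (-121/720)*q2 + (11/30)*q3 + (38/15)*q4 = 0.
  u^5: a_5 + q1*a_4 + q2*a_3 + q3*a_2 + q4*a_1 + q5*a_0 = 0, i.e. 161051/3110400 + (-14641/207360)*q1 + (1331/12960)*q2 + (-121/720)*q3 + (11/30)*q4 + (38/15)*q5 = 0.
  u^6: a_6 + q1*a_5 + q2*a_4 + q3*a_3 + q4*a_2 + q5*a_1 = 0, i.e. -1771561/44789760 + (161051/3110400)*q1 + (-14641/207360)*q2 + (1331/12960)*q3 + (-121/720)*q4 + (11/30)*q5 = 0.
Solving this linear system: q1 = 16388581/24002136, q2 = -1559569/48004272, q3 = 21792463/2304205056, q4 = -138254963/41475691008, q5 = 563195347/553009213440.
The numerator is Q*f truncated at degree 1: P0 = a_0 = 38/15; P1 = a_1 + q1*a_0 = 377388913/180016020.


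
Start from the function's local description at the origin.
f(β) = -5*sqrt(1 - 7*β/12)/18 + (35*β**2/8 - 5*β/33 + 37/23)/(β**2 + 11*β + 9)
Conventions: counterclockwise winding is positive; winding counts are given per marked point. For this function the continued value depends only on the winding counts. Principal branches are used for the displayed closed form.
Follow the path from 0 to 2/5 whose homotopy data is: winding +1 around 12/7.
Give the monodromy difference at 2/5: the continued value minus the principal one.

The rational part is single-valued and drops out of the difference; each branch term changes only by its own monodromy.
(-5/18)*sqrt(1 - β/(12/7)): winding +1 is odd, the square root flips sign, contributing -2*(-5/18)*sqrt(1 - (2/5)/(12/7)) = -2*(-5/18)*sqrt(23/30) = (1/54)*sqrt(690).
Summing the contributions at β = 2/5 gives (1/54)*sqrt(690).

Continued minus principal equals (1/54)*sqrt(690).


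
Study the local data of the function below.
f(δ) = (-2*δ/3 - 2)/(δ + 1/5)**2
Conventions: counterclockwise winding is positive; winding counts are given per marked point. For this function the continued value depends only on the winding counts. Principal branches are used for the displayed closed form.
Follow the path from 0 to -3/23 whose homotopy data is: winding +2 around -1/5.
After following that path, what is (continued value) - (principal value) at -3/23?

Continued minus principal equals 0.

The function is rational, hence single-valued: continuing it around any pole returns the same value, so the difference is 0.


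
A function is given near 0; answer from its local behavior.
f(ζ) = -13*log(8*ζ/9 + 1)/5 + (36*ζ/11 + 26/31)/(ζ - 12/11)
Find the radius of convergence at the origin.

The radius of convergence is 12/11.

Denominator factor (ζ - 12/11): pole of order 1 at 12/11, modulus 12/11.
Branch term (-13/5)*log(1 - ζ/(-9/8)): its argument vanishes at ζ = -9/8, a logarithmic branch point, modulus 9/8.
The radius of convergence is the smallest modulus among the singular points: 12/11.


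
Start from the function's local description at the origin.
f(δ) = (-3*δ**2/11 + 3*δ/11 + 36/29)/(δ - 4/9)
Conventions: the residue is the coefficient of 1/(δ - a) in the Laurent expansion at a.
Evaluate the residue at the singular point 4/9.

At the order-1 pole 4/9 set g(δ) = (δ - (4/9))*f(δ) = -3*δ**2/11 + 3*δ/11 + 36/29.
Simple pole: residue = g(a) at a = 4/9, which is 11272/8613.

The residue is 11272/8613.


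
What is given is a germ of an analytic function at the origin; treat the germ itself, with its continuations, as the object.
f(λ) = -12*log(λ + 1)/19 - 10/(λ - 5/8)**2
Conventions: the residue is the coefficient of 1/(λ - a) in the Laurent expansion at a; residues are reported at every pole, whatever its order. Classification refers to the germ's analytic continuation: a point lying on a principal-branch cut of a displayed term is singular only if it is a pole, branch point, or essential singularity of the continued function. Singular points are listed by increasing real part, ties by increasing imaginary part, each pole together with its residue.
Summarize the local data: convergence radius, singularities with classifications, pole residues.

Denominator factor (λ - 5/8)^2: pole of order 2 at 5/8, modulus 5/8.
Branch term (-12/19)*log(1 - λ/(-1)): its argument vanishes at λ = -1, a logarithmic branch point, modulus 1.
The radius of convergence is the smallest modulus among the singular points: 5/8.
The branch term is analytic at 5/8 and contributes nothing to the residue; only the rational part matters.
At the order-2 pole 5/8 set g(λ) = (λ - (5/8))^2*(rational part) = -10.
Order-2 pole: residue = g'(a); g'(5/8) = 0, so the residue is 0.
List the singular points by increasing real part (a conjugate pair: the negative imaginary part first).

Radius of convergence at 0: 5/8.
At -1: a logarithmic branch point.
At 5/8: a pole of order 2; residue 0.


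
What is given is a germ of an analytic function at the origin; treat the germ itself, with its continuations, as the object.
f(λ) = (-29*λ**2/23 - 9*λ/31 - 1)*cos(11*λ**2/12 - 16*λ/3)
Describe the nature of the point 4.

There is no denominator, hence no pole anywhere.
The factor cos(11*λ**2/12 - 16*λ/3) is entire.
So the germ continues analytically to 4.

The point is a regular point.


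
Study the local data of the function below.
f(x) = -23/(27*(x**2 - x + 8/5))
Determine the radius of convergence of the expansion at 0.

The radius of convergence is (2/5)*sqrt(10).

Denominator factor (x**2 - x + 8/5): discriminant -27/5, complex-conjugate roots (1/2) + ((3/10)*sqrt(15))*i and (1/2) - ((3/10)*sqrt(15))*i; poles of order 1, moduli (2/5)*sqrt(10) and (2/5)*sqrt(10).
The radius of convergence is the smallest modulus among the singular points: (2/5)*sqrt(10).


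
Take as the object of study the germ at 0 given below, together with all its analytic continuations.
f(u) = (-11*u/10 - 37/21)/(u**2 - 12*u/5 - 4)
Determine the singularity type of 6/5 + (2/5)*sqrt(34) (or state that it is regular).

The denominator factor u**2 - 12*u/5 - 4 vanishes at 6/5 + (2/5)*sqrt(34) and appears to the power 1; the numerator there equals -1618/525 - (11/25)*sqrt(34), nonzero, and no other factor vanishes.
Hence a pole whose order is the multiplicity, 1.

The point is a pole of order 1.


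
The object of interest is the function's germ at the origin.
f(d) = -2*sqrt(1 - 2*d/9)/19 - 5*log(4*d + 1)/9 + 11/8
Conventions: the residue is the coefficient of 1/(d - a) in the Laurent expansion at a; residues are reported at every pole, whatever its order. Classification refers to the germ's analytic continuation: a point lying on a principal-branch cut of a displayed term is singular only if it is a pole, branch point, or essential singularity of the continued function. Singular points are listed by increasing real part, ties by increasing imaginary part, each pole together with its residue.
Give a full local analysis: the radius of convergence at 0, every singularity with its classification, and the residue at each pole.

Branch term (-5/9)*log(1 - d/(-1/4)): its argument vanishes at d = -1/4, a logarithmic branch point, modulus 1/4.
Branch term (-2/19)*sqrt(1 - d/(9/2)): its argument vanishes at d = 9/2, a square-root branch point, modulus 9/2.
The radius of convergence is the smallest modulus among the singular points: 1/4.
List the singular points by increasing real part (a conjugate pair: the negative imaginary part first).

Radius of convergence at 0: 1/4.
At -1/4: a logarithmic branch point.
At 9/2: an algebraic (square-root) branch point.


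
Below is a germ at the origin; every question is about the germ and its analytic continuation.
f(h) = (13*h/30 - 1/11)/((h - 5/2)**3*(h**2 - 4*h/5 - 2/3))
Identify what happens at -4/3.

Denominator factors: h**2 - 4*h/5 - 2/3 = 98/45 at h = -4/3; h - 5/2 = -23/6 at h = -4/3 — none vanishes.
So the germ continues analytically to -4/3.

The point is a regular point.


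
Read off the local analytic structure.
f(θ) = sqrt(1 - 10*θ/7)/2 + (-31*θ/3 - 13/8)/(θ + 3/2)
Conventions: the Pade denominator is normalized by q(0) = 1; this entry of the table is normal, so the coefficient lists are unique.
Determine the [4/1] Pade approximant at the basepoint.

The Pade approximant has numerator coefficients [-7/12, -9525331331/1368975636, -2786287745/3194276484, 1489340975/11179967694, -226641441625/626078190864]; denominator coefficients [1, 12130511/16297329].

Taylor coefficients needed (expand at 0): a_0 = -7/12, a_1 = -137/21, a_2 = 7027/1764, a_3 = -104903/37044, a_4 = 5432443/3111696, a_5 = -12130511/9335088.
Write the denominator as Q(θ) = 1 + q1*θ. Requiring Q*f - P = O(θ^6) with deg P <= 4 kills the coefficients of θ^5..θ^5 in Q*f:
  θ^5: a_5 + q1*a_4 = 0, i.e. -12130511/9335088 + (5432443/3111696)*q1 = 0.
Solving this linear system: q1 = 12130511/16297329.
The numerator is Q*f truncated at degree 4: P0 = a_0 = -7/12; P1 = a_1 + q1*a_0 = -9525331331/1368975636; P2 = a_2 + q1*a_1 = -2786287745/3194276484; P3 = a_3 + q1*a_2 = 1489340975/11179967694; P4 = a_4 + q1*a_3 = -226641441625/626078190864.


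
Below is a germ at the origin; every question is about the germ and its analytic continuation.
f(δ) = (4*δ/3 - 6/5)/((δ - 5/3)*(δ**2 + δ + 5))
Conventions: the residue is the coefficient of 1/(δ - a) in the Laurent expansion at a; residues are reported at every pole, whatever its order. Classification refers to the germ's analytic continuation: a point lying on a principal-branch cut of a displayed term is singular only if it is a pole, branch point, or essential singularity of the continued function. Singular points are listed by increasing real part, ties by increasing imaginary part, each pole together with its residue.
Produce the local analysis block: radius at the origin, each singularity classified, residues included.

Radius of convergence at 0: 5/3.
At (-1/2) - ((1/2)*sqrt(19))*i: a pole of order 1; residue (-23/425) + ((467/8075)*sqrt(19))*i.
At (-1/2) + ((1/2)*sqrt(19))*i: a pole of order 1; residue (-23/425) - ((467/8075)*sqrt(19))*i.
At 5/3: a pole of order 1; residue 46/425.


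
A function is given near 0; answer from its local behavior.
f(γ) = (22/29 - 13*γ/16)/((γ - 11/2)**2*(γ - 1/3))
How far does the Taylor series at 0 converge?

Denominator factor (γ - 1/3): pole of order 1 at 1/3, modulus 1/3.
Denominator factor (γ - 11/2)^2: pole of order 2 at 11/2, modulus 11/2.
The radius of convergence is the smallest modulus among the singular points: 1/3.

The radius of convergence is 1/3.


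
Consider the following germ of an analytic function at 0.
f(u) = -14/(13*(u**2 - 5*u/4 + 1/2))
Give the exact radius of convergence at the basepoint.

The radius of convergence is (1/2)*sqrt(2).

Denominator factor (u**2 - 5*u/4 + 1/2): discriminant -7/16, complex-conjugate roots (5/8) + ((1/8)*sqrt(7))*i and (5/8) - ((1/8)*sqrt(7))*i; poles of order 1, moduli (1/2)*sqrt(2) and (1/2)*sqrt(2).
The radius of convergence is the smallest modulus among the singular points: (1/2)*sqrt(2).


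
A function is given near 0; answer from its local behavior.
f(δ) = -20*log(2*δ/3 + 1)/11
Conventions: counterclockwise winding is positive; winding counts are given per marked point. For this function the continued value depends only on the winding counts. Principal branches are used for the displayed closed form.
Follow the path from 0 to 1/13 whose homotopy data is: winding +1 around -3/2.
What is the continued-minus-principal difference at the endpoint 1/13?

Continued minus principal equals -(40/11)*pi*i.

The rational part is single-valued and drops out of the difference; each branch term changes only by its own monodromy.
(-20/11)*log(1 - δ/(-3/2)): each positive loop around -3/2 adds 2*pi*i to the log, so winding +1 contributes (-20/11)*(1)*2*pi*i = -(40/11)*pi*i.
Summing the contributions at δ = 1/13 gives -(40/11)*pi*i.


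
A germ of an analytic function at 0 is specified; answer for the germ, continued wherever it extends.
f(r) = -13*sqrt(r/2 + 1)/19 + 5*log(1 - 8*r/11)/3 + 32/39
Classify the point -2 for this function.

The point is an algebraic (square-root) branch point.

The term (-13/19)*sqrt(1 - r/(-2)) has argument 1 - -2/(-2) = 0 at -2: a square-root (algebraic, two-sheeted) branch point; the remaining terms are analytic or single-valued there.


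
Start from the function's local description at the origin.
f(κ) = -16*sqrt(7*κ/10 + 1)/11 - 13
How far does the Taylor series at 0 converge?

Branch term (-16/11)*sqrt(1 - κ/(-10/7)): its argument vanishes at κ = -10/7, a square-root branch point, modulus 10/7.
The radius of convergence is the smallest modulus among the singular points: 10/7.

The radius of convergence is 10/7.


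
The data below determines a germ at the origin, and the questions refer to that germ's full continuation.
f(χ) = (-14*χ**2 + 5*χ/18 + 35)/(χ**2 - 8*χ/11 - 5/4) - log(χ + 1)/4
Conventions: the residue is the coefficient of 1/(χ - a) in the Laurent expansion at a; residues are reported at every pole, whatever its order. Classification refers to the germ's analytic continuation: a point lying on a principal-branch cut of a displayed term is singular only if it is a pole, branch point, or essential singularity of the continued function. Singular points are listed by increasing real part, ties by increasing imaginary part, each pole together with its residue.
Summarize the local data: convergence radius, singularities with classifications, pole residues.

Denominator factor (χ**2 - 8*χ/11 - 5/4): discriminant 669/121, real irrational roots 4/11 + (1/22)*sqrt(669) and 4/11 - (1/22)*sqrt(669); poles of order 1, moduli 4/11 + (1/22)*sqrt(669) and -4/11 + (1/22)*sqrt(669).
Branch term (-1/4)*log(1 - χ/(-1)): its argument vanishes at χ = -1, a logarithmic branch point, modulus 1.
The radius of convergence is the smallest modulus among the singular points: -4/11 + (1/22)*sqrt(669).
The branch term is analytic at 4/11 - (1/22)*sqrt(669) and contributes nothing to the residue; only the rational part matters.
The factor χ**2 - 8*χ/11 - 5/4 splits as (χ - a)(χ - a') with a = 4/11 - (1/22)*sqrt(669), a' = 4/11 + (1/22)*sqrt(669). At the order-1 pole a set g(χ) = (χ - a)*(rational part) = [-14*χ**2 + 5*χ/18 + 35] / (χ - a').
Simple pole: residue = g(a) at a = 4/11 - (1/22)*sqrt(669), which is -1961/396 - (30271/132462)*sqrt(669).
The branch term is analytic at 4/11 + (1/22)*sqrt(669) and contributes nothing to the residue; only the rational part matters.
The factor χ**2 - 8*χ/11 - 5/4 splits as (χ - a)(χ - a') with a = 4/11 + (1/22)*sqrt(669), a' = 4/11 - (1/22)*sqrt(669). At the order-1 pole a set g(χ) = (χ - a)*(rational part) = [-14*χ**2 + 5*χ/18 + 35] / (χ - a').
Simple pole: residue = g(a) at a = 4/11 + (1/22)*sqrt(669), which is -1961/396 + (30271/132462)*sqrt(669).
List the singular points by increasing real part (a conjugate pair: the negative imaginary part first).

Radius of convergence at 0: -4/11 + (1/22)*sqrt(669).
At -1: a logarithmic branch point.
At 4/11 - (1/22)*sqrt(669): a pole of order 1; residue -1961/396 - (30271/132462)*sqrt(669).
At 4/11 + (1/22)*sqrt(669): a pole of order 1; residue -1961/396 + (30271/132462)*sqrt(669).


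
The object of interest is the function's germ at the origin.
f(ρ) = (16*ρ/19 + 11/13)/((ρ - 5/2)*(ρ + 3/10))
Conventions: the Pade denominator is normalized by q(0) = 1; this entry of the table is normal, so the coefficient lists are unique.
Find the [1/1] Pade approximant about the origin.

Taylor coefficients needed (expand at 0): a_0 = -44/39, a_1 = 24304/11115, a_2 = -101552/12825.
Write the denominator as Q(ρ) = 1 + q1*ρ. Requiring Q*f - P = O(ρ^3) with deg P <= 1 kills the coefficients of ρ^2..ρ^2 in Q*f:
  ρ^2: a_2 + q1*a_1 = 0, i.e. -101552/12825 + (24304/11115)*q1 = 0.
Solving this linear system: q1 = 82511/22785.
The numerator is Q*f truncated at degree 1: P0 = a_0 = -44/39; P1 = a_1 + q1*a_0 = -712476/375193.

The Pade approximant has numerator coefficients [-44/39, -712476/375193]; denominator coefficients [1, 82511/22785].


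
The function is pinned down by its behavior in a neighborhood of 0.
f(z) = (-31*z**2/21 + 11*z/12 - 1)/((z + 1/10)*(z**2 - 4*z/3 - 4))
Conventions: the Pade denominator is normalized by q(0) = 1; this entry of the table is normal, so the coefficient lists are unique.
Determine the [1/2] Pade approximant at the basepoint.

Taylor coefficients needed (expand at 0): a_0 = 5/2, a_1 = -225/8, a_2 = 8025/28, a_3 = -642575/224.
Write the denominator as Q(z) = 1 + q1*z + q2*z^2. Requiring Q*f - P = O(z^4) with deg P <= 1 kills the coefficients of z^2..z^3 in Q*f:
  z^2: a_2 + q1*a_1 + q2*a_0 = 0, i.e. 8025/28 + (-225/8)*q1 + (5/2)*q2 = 0.
  z^3: a_3 + q1*a_2 + q2*a_1 = 0, i.e. -642575/224 + (8025/28)*q1 + (-225/8)*q2 = 0.
Solving this linear system: q1 = 3187/267, q2 = 48945/2492.
The numerator is Q*f truncated at degree 1: P0 = a_0 = 5/2; P1 = a_1 + q1*a_0 = 3665/2136.

The Pade approximant has numerator coefficients [5/2, 3665/2136]; denominator coefficients [1, 3187/267, 48945/2492].


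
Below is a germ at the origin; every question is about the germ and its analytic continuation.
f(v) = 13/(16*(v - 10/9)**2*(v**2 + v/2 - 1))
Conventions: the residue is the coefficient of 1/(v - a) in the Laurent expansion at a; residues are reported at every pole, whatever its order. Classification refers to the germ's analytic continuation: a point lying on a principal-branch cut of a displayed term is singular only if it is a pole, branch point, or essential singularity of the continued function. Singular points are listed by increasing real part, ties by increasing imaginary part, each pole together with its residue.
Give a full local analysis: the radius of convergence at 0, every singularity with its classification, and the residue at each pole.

Denominator factor (v**2 + v/2 - 1): discriminant 17/4, real irrational roots -1/4 + (1/4)*sqrt(17) and -1/4 - (1/4)*sqrt(17); poles of order 1, moduli -1/4 + (1/4)*sqrt(17) and 1/4 + (1/4)*sqrt(17).
Denominator factor (v - 10/9)^2: pole of order 2 at 10/9, modulus 10/9.
The radius of convergence is the smallest modulus among the singular points: -1/4 + (1/4)*sqrt(17).
The factor v**2 + v/2 - 1 splits as (v - a)(v - a') with a = -1/4 - (1/4)*sqrt(17), a' = -1/4 + (1/4)*sqrt(17). At the order-1 pole a set g(v) = (v - a)*f(v) = [13/(16*(v - 10/9)**2)] / (v - a').
Simple pole: residue = g(a) at a = -1/4 - (1/4)*sqrt(17), which is 464373/262144 - (1989117/4456448)*sqrt(17).
The factor v**2 + v/2 - 1 splits as (v - a)(v - a') with a = -1/4 + (1/4)*sqrt(17), a' = -1/4 - (1/4)*sqrt(17). At the order-1 pole a set g(v) = (v - a)*f(v) = [13/(16*(v - 10/9)**2)] / (v - a').
Simple pole: residue = g(a) at a = -1/4 + (1/4)*sqrt(17), which is 464373/262144 + (1989117/4456448)*sqrt(17).
At the order-2 pole 10/9 set g(v) = (v - (10/9))^2*f(v) = 13/(16*(v**2 + v/2 - 1)).
Order-2 pole: residue = g'(a); g'(10/9) = -464373/131072, so the residue is -464373/131072.
List the singular points by increasing real part (a conjugate pair: the negative imaginary part first).

Radius of convergence at 0: -1/4 + (1/4)*sqrt(17).
At -1/4 - (1/4)*sqrt(17): a pole of order 1; residue 464373/262144 - (1989117/4456448)*sqrt(17).
At -1/4 + (1/4)*sqrt(17): a pole of order 1; residue 464373/262144 + (1989117/4456448)*sqrt(17).
At 10/9: a pole of order 2; residue -464373/131072.


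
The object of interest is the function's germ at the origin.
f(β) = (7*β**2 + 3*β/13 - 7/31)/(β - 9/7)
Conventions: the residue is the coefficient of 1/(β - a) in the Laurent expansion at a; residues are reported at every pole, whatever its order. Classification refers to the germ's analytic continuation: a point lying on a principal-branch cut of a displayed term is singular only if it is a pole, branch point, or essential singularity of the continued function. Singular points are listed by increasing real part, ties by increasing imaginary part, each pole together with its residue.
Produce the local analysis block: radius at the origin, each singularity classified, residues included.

Denominator factor (β - 9/7): pole of order 1 at 9/7, modulus 9/7.
The radius of convergence is the smallest modulus among the singular points: 9/7.
At the order-1 pole 9/7 set g(β) = (β - (9/7))*f(β) = 7*β**2 + 3*β/13 - 7/31.
Simple pole: residue = g(a) at a = 9/7, which is 32843/2821.

Radius of convergence at 0: 9/7.
At 9/7: a pole of order 1; residue 32843/2821.


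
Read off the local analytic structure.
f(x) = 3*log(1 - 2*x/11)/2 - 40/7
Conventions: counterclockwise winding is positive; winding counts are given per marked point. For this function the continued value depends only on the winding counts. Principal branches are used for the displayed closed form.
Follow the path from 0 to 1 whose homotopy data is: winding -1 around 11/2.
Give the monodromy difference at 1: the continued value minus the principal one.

Continued minus principal equals -(3)*pi*i.

The rational part is single-valued and drops out of the difference; each branch term changes only by its own monodromy.
(3/2)*log(1 - x/(11/2)): each positive loop around 11/2 adds 2*pi*i to the log, so winding -1 contributes (3/2)*(-1)*2*pi*i = -(3)*pi*i.
Summing the contributions at x = 1 gives -(3)*pi*i.


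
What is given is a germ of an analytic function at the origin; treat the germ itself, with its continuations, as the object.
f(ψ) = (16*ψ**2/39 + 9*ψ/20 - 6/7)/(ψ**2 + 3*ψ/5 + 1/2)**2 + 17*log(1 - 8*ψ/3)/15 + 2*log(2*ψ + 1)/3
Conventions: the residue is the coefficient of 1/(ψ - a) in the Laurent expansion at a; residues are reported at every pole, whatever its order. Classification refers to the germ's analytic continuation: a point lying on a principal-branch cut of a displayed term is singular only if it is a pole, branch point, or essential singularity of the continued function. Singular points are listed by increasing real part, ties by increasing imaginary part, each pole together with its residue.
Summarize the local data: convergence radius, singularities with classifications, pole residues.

Radius of convergence at 0: 3/8.
At -1/2: a logarithmic branch point.
At (-3/10) - ((1/10)*sqrt(41))*i: a pole of order 2; residue -((214855/1835652)*sqrt(41))*i.
At (-3/10) + ((1/10)*sqrt(41))*i: a pole of order 2; residue ((214855/1835652)*sqrt(41))*i.
At 3/8: a logarithmic branch point.


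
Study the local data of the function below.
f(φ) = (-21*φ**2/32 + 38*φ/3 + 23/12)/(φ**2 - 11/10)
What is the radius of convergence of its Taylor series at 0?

Denominator factor (φ**2 - 11/10): discriminant 22/5, real irrational roots (1/10)*sqrt(110) and -(1/10)*sqrt(110); poles of order 1, moduli (1/10)*sqrt(110) and (1/10)*sqrt(110).
The radius of convergence is the smallest modulus among the singular points: (1/10)*sqrt(110).

The radius of convergence is (1/10)*sqrt(110).


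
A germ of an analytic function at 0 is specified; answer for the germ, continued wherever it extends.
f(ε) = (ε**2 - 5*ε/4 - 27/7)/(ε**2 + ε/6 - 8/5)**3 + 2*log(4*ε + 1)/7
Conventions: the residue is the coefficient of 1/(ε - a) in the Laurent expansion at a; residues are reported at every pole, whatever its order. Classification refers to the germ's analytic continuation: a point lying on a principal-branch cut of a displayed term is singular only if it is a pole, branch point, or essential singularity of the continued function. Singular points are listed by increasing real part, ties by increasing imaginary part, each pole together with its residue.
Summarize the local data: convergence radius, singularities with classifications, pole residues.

Radius of convergence at 0: 1/4.
At -1/12 - (1/60)*sqrt(5785): a pole of order 3; residue (34959060/10841718251)*sqrt(5785).
At -1/4: a logarithmic branch point.
At -1/12 + (1/60)*sqrt(5785): a pole of order 3; residue -(34959060/10841718251)*sqrt(5785).


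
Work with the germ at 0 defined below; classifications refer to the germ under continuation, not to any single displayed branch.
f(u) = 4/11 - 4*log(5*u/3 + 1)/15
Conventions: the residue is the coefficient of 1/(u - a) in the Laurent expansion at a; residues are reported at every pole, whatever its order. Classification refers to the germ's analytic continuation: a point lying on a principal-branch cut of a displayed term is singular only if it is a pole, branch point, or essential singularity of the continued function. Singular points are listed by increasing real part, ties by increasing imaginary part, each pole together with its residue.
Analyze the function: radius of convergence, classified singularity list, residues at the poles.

Branch term (-4/15)*log(1 - u/(-3/5)): its argument vanishes at u = -3/5, a logarithmic branch point, modulus 3/5.
The radius of convergence is the smallest modulus among the singular points: 3/5.

Radius of convergence at 0: 3/5.
At -3/5: a logarithmic branch point.


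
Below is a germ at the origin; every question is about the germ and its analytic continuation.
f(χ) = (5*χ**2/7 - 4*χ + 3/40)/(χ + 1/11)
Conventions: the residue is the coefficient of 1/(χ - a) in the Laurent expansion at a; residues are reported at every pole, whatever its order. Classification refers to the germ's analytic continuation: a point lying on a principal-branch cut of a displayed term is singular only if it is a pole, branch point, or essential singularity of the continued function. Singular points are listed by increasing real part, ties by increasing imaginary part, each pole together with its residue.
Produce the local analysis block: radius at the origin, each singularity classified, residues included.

Denominator factor (χ + 1/11): pole of order 1 at -1/11, modulus 1/11.
The radius of convergence is the smallest modulus among the singular points: 1/11.
At the order-1 pole -1/11 set g(χ) = (χ - (-1/11))*f(χ) = 5*χ**2/7 - 4*χ + 3/40.
Simple pole: residue = g(a) at a = -1/11, which is 15061/33880.

Radius of convergence at 0: 1/11.
At -1/11: a pole of order 1; residue 15061/33880.


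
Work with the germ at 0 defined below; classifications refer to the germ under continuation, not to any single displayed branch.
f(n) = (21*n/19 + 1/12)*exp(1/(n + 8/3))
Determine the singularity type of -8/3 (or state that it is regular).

The point is an essential singularity.

The exponent 1/(n - (-8/3)) has a pole at -8/3, so exp(1/(n - (-8/3))) takes every nonzero value near it: an essential singularity (not a pole of any order).


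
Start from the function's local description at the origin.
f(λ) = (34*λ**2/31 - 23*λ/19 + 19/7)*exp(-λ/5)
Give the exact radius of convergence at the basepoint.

The factor exp(-λ/5) is entire and contributes no finite singular point.
The polynomial part has no poles.
No finite singular points: the Taylor series at 0 converges everywhere.

The radius of convergence is infinite.


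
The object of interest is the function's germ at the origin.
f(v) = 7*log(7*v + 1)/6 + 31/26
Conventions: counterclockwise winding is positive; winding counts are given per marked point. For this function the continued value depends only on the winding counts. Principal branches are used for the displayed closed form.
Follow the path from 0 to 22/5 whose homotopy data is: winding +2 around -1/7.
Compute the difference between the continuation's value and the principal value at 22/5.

Continued minus principal equals (14/3)*pi*i.

The rational part is single-valued and drops out of the difference; each branch term changes only by its own monodromy.
(7/6)*log(1 - v/(-1/7)): each positive loop around -1/7 adds 2*pi*i to the log, so winding +2 contributes (7/6)*(2)*2*pi*i = (14/3)*pi*i.
Summing the contributions at v = 22/5 gives (14/3)*pi*i.
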